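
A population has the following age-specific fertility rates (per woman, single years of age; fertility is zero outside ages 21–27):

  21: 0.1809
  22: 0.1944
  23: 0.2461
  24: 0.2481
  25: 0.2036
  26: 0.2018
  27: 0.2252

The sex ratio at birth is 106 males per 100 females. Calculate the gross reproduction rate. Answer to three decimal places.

Proportion female at birth = 100 / (100 + 106) = 0.48544.
Sum of ASFRs = 0.1809 + 0.1944 + 0.2461 + 0.2481 + 0.2036 + 0.2018 + 0.2252 = 1.5001
TFR = 1.5001
GRR = 0.48544 × 1.5001 = 0.72821

0.728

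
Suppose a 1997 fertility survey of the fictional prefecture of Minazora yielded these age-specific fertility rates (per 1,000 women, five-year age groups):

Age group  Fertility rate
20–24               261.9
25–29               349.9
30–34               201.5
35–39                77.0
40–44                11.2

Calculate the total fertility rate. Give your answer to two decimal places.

4.51

Sum of ASFRs = 261.9 + 349.9 + 201.5 + 77.0 + 11.2 = 901.5
TFR = 5 × 901.5 / 1000 = 4.5075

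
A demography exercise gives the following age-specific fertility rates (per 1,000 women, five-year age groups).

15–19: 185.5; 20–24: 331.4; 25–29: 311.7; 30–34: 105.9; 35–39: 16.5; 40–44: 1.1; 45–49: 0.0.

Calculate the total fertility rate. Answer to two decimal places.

Sum of ASFRs = 185.5 + 331.4 + 311.7 + 105.9 + 16.5 + 1.1 + 0.0 = 952.1
TFR = 5 × 952.1 / 1000 = 4.7605

4.76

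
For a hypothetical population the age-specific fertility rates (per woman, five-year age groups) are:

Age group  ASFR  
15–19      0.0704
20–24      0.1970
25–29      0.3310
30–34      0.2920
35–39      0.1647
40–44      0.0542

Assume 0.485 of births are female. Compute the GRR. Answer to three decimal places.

2.690

Proportion female at birth = 0.485.
Sum of ASFRs = 0.0704 + 0.1970 + 0.3310 + 0.2920 + 0.1647 + 0.0542 = 1.1093
TFR = 5 × 1.1093 = 5.5465
GRR = 0.485 × 5.5465 = 2.69005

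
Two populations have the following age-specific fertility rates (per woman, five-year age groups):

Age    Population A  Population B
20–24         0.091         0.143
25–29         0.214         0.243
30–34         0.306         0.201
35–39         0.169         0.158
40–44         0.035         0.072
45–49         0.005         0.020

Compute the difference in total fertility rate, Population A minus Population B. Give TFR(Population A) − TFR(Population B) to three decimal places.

Population A:
  Sum of ASFRs = 0.091 + 0.214 + 0.306 + 0.169 + 0.035 + 0.005 = 0.820
  TFR = 5 × 0.820 = 4.1
Population B:
  Sum of ASFRs = 0.143 + 0.243 + 0.201 + 0.158 + 0.072 + 0.020 = 0.837
  TFR = 5 × 0.837 = 4.185
Difference = 4.1 − 4.185 = -0.085

-0.085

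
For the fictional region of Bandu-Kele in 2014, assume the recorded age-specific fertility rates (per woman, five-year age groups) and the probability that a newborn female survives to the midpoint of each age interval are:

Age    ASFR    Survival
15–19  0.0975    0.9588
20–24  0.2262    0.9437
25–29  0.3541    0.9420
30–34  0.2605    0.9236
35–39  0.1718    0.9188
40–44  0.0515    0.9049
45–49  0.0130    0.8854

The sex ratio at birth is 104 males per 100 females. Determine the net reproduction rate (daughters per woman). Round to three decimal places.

Proportion female at birth = 100 / (100 + 104) = 0.49020.
Each age group contributes 5 × ASFR × survival:
  15–19: 5 × 0.0975 × 0.9588 = 0.46742
  20–24: 5 × 0.2262 × 0.9437 = 1.06732
  25–29: 5 × 0.3541 × 0.9420 = 1.66781
  30–34: 5 × 0.2605 × 0.9236 = 1.20299
  35–39: 5 × 0.1718 × 0.9188 = 0.78925
  40–44: 5 × 0.0515 × 0.9049 = 0.23301
  45–49: 5 × 0.0130 × 0.8854 = 0.05755
Sum = 5.48535
NRR = 0.49020 × 5.48535 = 2.68892

2.689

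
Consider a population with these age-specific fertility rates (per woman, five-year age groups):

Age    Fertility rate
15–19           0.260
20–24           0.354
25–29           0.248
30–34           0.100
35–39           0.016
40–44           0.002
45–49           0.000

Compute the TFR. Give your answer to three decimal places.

Sum of ASFRs = 0.260 + 0.354 + 0.248 + 0.100 + 0.016 + 0.002 + 0.000 = 0.980
TFR = 5 × 0.980 = 4.9

4.900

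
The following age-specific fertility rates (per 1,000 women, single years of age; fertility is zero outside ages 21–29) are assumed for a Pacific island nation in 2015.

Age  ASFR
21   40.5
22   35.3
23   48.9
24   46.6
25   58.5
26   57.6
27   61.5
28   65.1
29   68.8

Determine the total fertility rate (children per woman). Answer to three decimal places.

Sum of ASFRs = 40.5 + 35.3 + 48.9 + 46.6 + 58.5 + 57.6 + 61.5 + 65.1 + 68.8 = 482.8
TFR = 482.8 / 1000 = 0.4828

0.483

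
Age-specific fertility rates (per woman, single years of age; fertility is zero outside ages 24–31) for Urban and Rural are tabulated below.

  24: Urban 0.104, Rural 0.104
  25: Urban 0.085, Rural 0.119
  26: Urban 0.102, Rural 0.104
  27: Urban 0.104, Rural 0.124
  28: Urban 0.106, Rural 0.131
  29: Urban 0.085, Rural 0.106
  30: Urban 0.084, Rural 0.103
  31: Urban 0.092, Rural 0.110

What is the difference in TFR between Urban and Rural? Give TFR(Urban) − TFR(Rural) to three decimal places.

-0.139

Urban:
  Sum of ASFRs = 0.104 + 0.085 + 0.102 + 0.104 + 0.106 + 0.085 + 0.084 + 0.092 = 0.762
  TFR = 0.762
Rural:
  Sum of ASFRs = 0.104 + 0.119 + 0.104 + 0.124 + 0.131 + 0.106 + 0.103 + 0.110 = 0.901
  TFR = 0.901
Difference = 0.762 − 0.901 = -0.139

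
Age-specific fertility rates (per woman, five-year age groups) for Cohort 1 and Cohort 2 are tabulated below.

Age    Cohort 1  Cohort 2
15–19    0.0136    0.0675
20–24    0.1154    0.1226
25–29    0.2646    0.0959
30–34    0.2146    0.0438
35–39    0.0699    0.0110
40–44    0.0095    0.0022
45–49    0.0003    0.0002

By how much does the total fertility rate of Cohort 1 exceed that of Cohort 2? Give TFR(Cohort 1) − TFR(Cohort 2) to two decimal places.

1.72

Cohort 1:
  Sum of ASFRs = 0.0136 + 0.1154 + 0.2646 + 0.2146 + 0.0699 + 0.0095 + 0.0003 = 0.6879
  TFR = 5 × 0.6879 = 3.4395
Cohort 2:
  Sum of ASFRs = 0.0675 + 0.1226 + 0.0959 + 0.0438 + 0.0110 + 0.0022 + 0.0002 = 0.3432
  TFR = 5 × 0.3432 = 1.716
Difference = 3.4395 − 1.716 = 1.7235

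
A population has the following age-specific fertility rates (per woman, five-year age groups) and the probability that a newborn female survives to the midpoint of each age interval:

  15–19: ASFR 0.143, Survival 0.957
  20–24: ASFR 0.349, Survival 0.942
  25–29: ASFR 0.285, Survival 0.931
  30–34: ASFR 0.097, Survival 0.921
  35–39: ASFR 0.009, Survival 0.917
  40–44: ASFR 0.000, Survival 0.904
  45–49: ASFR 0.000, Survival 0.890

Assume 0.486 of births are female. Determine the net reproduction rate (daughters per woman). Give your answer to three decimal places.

Proportion female at birth = 0.486.
Survival-weighted fertility by age (5·fₓ·Sₓ):
  15–19: 5 × 0.143 × 0.957 = 0.68426
  20–24: 5 × 0.349 × 0.942 = 1.64379
  25–29: 5 × 0.285 × 0.931 = 1.32668
  30–34: 5 × 0.097 × 0.921 = 0.44669
  35–39: 5 × 0.009 × 0.917 = 0.04127
  40–44: 5 × 0.000 × 0.904 = 0.00000
  45–49: 5 × 0.000 × 0.890 = 0.00000
Sum = 4.14269
NRR = 0.486 × 4.14269 = 2.01335

2.013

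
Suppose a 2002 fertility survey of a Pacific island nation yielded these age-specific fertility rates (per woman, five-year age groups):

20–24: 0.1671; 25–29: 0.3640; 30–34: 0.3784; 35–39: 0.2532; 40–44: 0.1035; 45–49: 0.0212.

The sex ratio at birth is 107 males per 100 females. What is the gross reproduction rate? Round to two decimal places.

Proportion female at birth = 100 / (100 + 107) = 0.48309.
Sum of ASFRs = 0.1671 + 0.3640 + 0.3784 + 0.2532 + 0.1035 + 0.0212 = 1.2874
TFR = 5 × 1.2874 = 6.437
GRR = 0.48309 × 6.437 = 3.10965

3.11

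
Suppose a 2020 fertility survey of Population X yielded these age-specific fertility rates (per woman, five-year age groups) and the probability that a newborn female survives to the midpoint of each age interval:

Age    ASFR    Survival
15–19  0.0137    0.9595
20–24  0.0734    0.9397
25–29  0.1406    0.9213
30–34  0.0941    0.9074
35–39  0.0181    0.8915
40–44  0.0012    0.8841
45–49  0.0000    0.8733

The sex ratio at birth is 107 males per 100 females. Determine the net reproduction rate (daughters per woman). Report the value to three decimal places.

0.759

Proportion female at birth = 100 / (100 + 107) = 0.48309.
Weighting each age-specific rate by interval width and survival:
  15–19: 5 × 0.0137 × 0.9595 = 0.06573
  20–24: 5 × 0.0734 × 0.9397 = 0.34487
  25–29: 5 × 0.1406 × 0.9213 = 0.64767
  30–34: 5 × 0.0941 × 0.9074 = 0.42693
  35–39: 5 × 0.0181 × 0.8915 = 0.08068
  40–44: 5 × 0.0012 × 0.8841 = 0.00530
  45–49: 5 × 0.0000 × 0.8733 = 0.00000
Sum = 1.57118
NRR = 0.48309 × 1.57118 = 0.75902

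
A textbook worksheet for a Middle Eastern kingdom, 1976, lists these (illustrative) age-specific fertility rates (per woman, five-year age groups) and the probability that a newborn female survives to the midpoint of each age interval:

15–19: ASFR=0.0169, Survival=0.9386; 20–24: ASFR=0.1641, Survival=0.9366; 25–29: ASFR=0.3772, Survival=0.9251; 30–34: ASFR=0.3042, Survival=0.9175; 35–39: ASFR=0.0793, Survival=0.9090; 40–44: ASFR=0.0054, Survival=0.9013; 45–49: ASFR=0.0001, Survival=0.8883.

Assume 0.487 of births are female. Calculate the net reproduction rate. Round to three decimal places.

Proportion female at birth = 0.487.
Each age group contributes 5 × ASFR × survival:
  15–19: 5 × 0.0169 × 0.9386 = 0.07931
  20–24: 5 × 0.1641 × 0.9366 = 0.76848
  25–29: 5 × 0.3772 × 0.9251 = 1.74474
  30–34: 5 × 0.3042 × 0.9175 = 1.39552
  35–39: 5 × 0.0793 × 0.9090 = 0.36042
  40–44: 5 × 0.0054 × 0.9013 = 0.02434
  45–49: 5 × 0.0001 × 0.8883 = 0.00044
Sum = 4.37325
NRR = 0.487 × 4.37325 = 2.12977

2.130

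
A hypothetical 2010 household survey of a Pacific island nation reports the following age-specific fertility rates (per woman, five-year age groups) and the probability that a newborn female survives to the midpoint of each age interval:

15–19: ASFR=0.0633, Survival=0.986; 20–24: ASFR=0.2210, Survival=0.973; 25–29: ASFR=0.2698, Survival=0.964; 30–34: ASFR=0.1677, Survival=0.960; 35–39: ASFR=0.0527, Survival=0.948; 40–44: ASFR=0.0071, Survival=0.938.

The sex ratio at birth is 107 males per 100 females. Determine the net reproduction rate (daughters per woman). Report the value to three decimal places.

Proportion female at birth = 100 / (100 + 107) = 0.48309.
Each age group contributes 5 × ASFR × survival:
  15–19: 5 × 0.0633 × 0.986 = 0.31207
  20–24: 5 × 0.2210 × 0.973 = 1.07517
  25–29: 5 × 0.2698 × 0.964 = 1.30044
  30–34: 5 × 0.1677 × 0.960 = 0.80496
  35–39: 5 × 0.0527 × 0.948 = 0.24980
  40–44: 5 × 0.0071 × 0.938 = 0.03330
Sum = 3.77574
NRR = 0.48309 × 3.77574 = 1.82402

1.824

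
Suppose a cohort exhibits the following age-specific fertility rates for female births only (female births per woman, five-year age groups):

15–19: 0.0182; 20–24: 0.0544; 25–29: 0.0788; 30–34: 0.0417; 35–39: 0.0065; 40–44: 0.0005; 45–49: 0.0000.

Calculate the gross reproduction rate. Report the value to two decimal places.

Sum of female ASFRs = 0.0182 + 0.0544 + 0.0788 + 0.0417 + 0.0065 + 0.0005 + 0.0000 = 0.2001
GRR = 5 × 0.2001 = 1.0005

1.00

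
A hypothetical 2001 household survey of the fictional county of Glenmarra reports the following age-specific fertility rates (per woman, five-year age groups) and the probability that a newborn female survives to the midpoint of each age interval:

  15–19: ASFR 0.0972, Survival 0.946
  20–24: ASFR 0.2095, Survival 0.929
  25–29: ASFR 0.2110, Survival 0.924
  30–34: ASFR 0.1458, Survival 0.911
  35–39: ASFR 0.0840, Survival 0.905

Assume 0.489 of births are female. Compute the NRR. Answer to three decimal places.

1.688

Proportion female at birth = 0.489.
Per-age-group product (5 × ASFR × survival probability):
  15–19: 5 × 0.0972 × 0.946 = 0.45976
  20–24: 5 × 0.2095 × 0.929 = 0.97313
  25–29: 5 × 0.2110 × 0.924 = 0.97482
  30–34: 5 × 0.1458 × 0.911 = 0.66412
  35–39: 5 × 0.0840 × 0.905 = 0.38010
Sum = 3.45193
NRR = 0.489 × 3.45193 = 1.68799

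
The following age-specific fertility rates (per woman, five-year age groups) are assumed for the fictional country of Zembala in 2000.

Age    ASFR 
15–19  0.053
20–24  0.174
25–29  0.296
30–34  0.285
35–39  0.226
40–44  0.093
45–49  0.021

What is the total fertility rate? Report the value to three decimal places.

5.740

Sum of ASFRs = 0.053 + 0.174 + 0.296 + 0.285 + 0.226 + 0.093 + 0.021 = 1.148
TFR = 5 × 1.148 = 5.74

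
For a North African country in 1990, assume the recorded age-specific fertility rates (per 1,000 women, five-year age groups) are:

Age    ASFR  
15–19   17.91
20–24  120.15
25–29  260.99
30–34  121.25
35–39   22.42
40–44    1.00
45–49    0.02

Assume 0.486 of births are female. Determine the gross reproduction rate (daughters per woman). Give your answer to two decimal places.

Proportion female at birth = 0.486.
Sum of ASFRs = 17.91 + 120.15 + 260.99 + 121.25 + 22.42 + 1.00 + 0.02 = 543.74
TFR = 5 × 543.74 / 1000 = 2.7187
GRR = 0.486 × 2.7187 = 1.32129

1.32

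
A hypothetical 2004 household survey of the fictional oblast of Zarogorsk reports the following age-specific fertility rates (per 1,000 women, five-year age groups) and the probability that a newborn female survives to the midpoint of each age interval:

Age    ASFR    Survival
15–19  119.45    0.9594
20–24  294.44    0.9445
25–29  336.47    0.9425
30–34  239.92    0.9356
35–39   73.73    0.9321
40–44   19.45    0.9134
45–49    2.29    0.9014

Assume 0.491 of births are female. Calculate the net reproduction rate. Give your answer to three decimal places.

2.511

Proportion female at birth = 0.491.
Weighting each age-specific rate by interval width and survival:
  15–19: 5 × 119.45/1000 × 0.9594 = 0.57300
  20–24: 5 × 294.44/1000 × 0.9445 = 1.39049
  25–29: 5 × 336.47/1000 × 0.9425 = 1.58561
  30–34: 5 × 239.92/1000 × 0.9356 = 1.12235
  35–39: 5 × 73.73/1000 × 0.9321 = 0.34362
  40–44: 5 × 19.45/1000 × 0.9134 = 0.08883
  45–49: 5 × 2.29/1000 × 0.9014 = 0.01032
Sum = 5.11422
NRR = 0.491 × 5.11422 = 2.51108
With NRR above 1 the population is above replacement fertility.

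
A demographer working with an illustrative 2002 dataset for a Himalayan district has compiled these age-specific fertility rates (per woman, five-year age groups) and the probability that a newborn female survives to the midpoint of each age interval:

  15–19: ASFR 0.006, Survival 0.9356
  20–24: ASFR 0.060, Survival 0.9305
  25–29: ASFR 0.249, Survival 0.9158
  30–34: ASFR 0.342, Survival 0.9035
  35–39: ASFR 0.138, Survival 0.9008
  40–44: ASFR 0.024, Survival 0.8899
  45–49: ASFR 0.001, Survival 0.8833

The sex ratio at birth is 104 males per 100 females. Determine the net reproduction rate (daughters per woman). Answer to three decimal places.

1.826

Proportion female at birth = 100 / (100 + 104) = 0.49020.
Survival-weighted fertility by age (5·fₓ·Sₓ):
  15–19: 5 × 0.006 × 0.9356 = 0.02807
  20–24: 5 × 0.060 × 0.9305 = 0.27915
  25–29: 5 × 0.249 × 0.9158 = 1.14017
  30–34: 5 × 0.342 × 0.9035 = 1.54499
  35–39: 5 × 0.138 × 0.9008 = 0.62155
  40–44: 5 × 0.024 × 0.8899 = 0.10679
  45–49: 5 × 0.001 × 0.8833 = 0.00442
Sum = 3.72514
NRR = 0.49020 × 3.72514 = 1.82606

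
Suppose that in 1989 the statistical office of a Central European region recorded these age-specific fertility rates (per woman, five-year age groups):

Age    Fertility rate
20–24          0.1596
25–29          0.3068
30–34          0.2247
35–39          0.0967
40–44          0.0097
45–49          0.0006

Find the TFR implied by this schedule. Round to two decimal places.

Sum of ASFRs = 0.1596 + 0.3068 + 0.2247 + 0.0967 + 0.0097 + 0.0006 = 0.7981
TFR = 5 × 0.7981 = 3.9905

3.99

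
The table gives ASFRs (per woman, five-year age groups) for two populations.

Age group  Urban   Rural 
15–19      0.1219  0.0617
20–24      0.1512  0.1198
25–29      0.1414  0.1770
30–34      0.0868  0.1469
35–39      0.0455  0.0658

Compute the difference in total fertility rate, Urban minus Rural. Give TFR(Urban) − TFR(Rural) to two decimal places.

Urban:
  Sum of ASFRs = 0.1219 + 0.1512 + 0.1414 + 0.0868 + 0.0455 = 0.5468
  TFR = 5 × 0.5468 = 2.734
Rural:
  Sum of ASFRs = 0.0617 + 0.1198 + 0.1770 + 0.1469 + 0.0658 = 0.5712
  TFR = 5 × 0.5712 = 2.856
Difference = 2.734 − 2.856 = -0.122

-0.12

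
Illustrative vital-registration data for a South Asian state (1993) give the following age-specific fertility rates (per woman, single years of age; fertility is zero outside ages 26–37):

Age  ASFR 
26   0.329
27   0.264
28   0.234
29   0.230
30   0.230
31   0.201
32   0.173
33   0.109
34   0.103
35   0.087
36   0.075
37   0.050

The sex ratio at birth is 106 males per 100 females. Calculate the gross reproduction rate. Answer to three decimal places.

Proportion female at birth = 100 / (100 + 106) = 0.48544.
Sum of ASFRs = 0.329 + 0.264 + 0.234 + 0.230 + 0.230 + 0.201 + 0.173 + 0.109 + 0.103 + 0.087 + 0.075 + 0.050 = 2.085
TFR = 2.085
GRR = 0.48544 × 2.085 = 1.01214

1.012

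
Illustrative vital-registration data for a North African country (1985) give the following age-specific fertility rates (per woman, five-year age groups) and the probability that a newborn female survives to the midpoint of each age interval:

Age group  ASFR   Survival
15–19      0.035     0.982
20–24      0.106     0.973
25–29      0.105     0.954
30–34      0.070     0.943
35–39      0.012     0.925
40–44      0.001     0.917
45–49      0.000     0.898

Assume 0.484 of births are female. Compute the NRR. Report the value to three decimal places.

0.764

Proportion female at birth = 0.484.
Weighting each age-specific rate by interval width and survival:
  15–19: 5 × 0.035 × 0.982 = 0.17185
  20–24: 5 × 0.106 × 0.973 = 0.51569
  25–29: 5 × 0.105 × 0.954 = 0.50085
  30–34: 5 × 0.070 × 0.943 = 0.33005
  35–39: 5 × 0.012 × 0.925 = 0.05550
  40–44: 5 × 0.001 × 0.917 = 0.00459
  45–49: 5 × 0.000 × 0.898 = 0.00000
Sum = 1.57853
NRR = 0.484 × 1.57853 = 0.76401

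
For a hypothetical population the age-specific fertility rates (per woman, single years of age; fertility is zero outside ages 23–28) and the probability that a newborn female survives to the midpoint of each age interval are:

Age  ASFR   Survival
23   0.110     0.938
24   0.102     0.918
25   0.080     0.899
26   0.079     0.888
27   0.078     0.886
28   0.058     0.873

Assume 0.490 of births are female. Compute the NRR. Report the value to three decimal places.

Proportion female at birth = 0.490.
Survival-weighted fertility by age (1·fₓ·Sₓ):
  23: 1 × 0.110 × 0.938 = 0.10318
  24: 1 × 0.102 × 0.918 = 0.09364
  25: 1 × 0.080 × 0.899 = 0.07192
  26: 1 × 0.079 × 0.888 = 0.07015
  27: 1 × 0.078 × 0.886 = 0.06911
  28: 1 × 0.058 × 0.873 = 0.05063
Sum = 0.45863
NRR = 0.490 × 0.45863 = 0.22473
An NRR under 1 implies long-run decline under these rates.

0.225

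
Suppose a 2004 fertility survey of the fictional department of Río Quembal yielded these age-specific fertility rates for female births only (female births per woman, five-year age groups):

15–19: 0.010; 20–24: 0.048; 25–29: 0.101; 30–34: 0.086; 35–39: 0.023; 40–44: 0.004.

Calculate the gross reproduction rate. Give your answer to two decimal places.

1.36

Sum of female ASFRs = 0.010 + 0.048 + 0.101 + 0.086 + 0.023 + 0.004 = 0.272
GRR = 5 × 0.272 = 1.36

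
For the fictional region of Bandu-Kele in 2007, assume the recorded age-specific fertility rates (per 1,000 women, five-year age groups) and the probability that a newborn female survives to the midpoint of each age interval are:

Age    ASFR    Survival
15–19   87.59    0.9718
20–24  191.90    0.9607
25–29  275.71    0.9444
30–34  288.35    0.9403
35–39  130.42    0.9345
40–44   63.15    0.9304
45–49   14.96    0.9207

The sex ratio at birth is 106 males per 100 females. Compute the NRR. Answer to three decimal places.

Proportion female at birth = 100 / (100 + 106) = 0.48544.
Each age group contributes 5 × ASFR × survival:
  15–19: 5 × 87.59/1000 × 0.9718 = 0.42560
  20–24: 5 × 191.90/1000 × 0.9607 = 0.92179
  25–29: 5 × 275.71/1000 × 0.9444 = 1.30190
  30–34: 5 × 288.35/1000 × 0.9403 = 1.35568
  35–39: 5 × 130.42/1000 × 0.9345 = 0.60939
  40–44: 5 × 63.15/1000 × 0.9304 = 0.29377
  45–49: 5 × 14.96/1000 × 0.9207 = 0.06887
Sum = 4.97700
NRR = 0.48544 × 4.97700 = 2.41603
An NRR exceeding 1 indicates intrinsic growth under these rates.

2.416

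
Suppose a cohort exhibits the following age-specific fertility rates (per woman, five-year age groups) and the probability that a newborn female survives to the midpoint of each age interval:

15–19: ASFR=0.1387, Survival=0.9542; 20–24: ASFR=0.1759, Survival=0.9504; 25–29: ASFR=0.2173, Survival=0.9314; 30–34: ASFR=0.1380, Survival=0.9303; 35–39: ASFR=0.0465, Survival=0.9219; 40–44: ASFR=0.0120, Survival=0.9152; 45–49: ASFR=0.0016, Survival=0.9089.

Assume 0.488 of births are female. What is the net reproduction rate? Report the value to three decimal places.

1.673

Proportion female at birth = 0.488.
Per-age-group product (5 × ASFR × survival probability):
  15–19: 5 × 0.1387 × 0.9542 = 0.66174
  20–24: 5 × 0.1759 × 0.9504 = 0.83588
  25–29: 5 × 0.2173 × 0.9314 = 1.01197
  30–34: 5 × 0.1380 × 0.9303 = 0.64191
  35–39: 5 × 0.0465 × 0.9219 = 0.21434
  40–44: 5 × 0.0120 × 0.9152 = 0.05491
  45–49: 5 × 0.0016 × 0.9089 = 0.00727
Sum = 3.42802
NRR = 0.488 × 3.42802 = 1.67287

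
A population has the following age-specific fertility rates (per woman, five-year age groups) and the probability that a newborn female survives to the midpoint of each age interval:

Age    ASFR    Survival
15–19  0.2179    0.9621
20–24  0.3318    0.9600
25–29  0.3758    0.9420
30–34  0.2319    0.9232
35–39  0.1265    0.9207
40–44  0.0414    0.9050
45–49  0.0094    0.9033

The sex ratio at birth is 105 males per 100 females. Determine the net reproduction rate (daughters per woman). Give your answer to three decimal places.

3.070

Proportion female at birth = 100 / (100 + 105) = 0.48780.
Survival-weighted fertility by age (5·fₓ·Sₓ):
  15–19: 5 × 0.2179 × 0.9621 = 1.04821
  20–24: 5 × 0.3318 × 0.9600 = 1.59264
  25–29: 5 × 0.3758 × 0.9420 = 1.77002
  30–34: 5 × 0.2319 × 0.9232 = 1.07045
  35–39: 5 × 0.1265 × 0.9207 = 0.58234
  40–44: 5 × 0.0414 × 0.9050 = 0.18734
  45–49: 5 × 0.0094 × 0.9033 = 0.04246
Sum = 6.29346
NRR = 0.48780 × 6.29346 = 3.06995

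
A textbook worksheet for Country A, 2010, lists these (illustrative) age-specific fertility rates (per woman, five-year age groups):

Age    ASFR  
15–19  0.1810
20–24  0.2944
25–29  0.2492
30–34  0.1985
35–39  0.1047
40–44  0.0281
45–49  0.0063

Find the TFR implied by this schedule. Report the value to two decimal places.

5.31

Sum of ASFRs = 0.1810 + 0.2944 + 0.2492 + 0.1985 + 0.1047 + 0.0281 + 0.0063 = 1.0622
TFR = 5 × 1.0622 = 5.311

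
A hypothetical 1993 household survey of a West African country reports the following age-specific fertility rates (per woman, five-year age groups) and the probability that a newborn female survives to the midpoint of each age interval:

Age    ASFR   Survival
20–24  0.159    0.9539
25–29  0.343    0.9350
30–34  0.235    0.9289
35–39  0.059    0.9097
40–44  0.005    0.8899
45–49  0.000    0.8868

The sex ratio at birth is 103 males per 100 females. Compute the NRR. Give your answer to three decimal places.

Proportion female at birth = 100 / (100 + 103) = 0.49261.
Weighting each age-specific rate by interval width and survival:
  20–24: 5 × 0.159 × 0.9539 = 0.75835
  25–29: 5 × 0.343 × 0.9350 = 1.60353
  30–34: 5 × 0.235 × 0.9289 = 1.09146
  35–39: 5 × 0.059 × 0.9097 = 0.26836
  40–44: 5 × 0.005 × 0.8899 = 0.02225
  45–49: 5 × 0.000 × 0.8868 = 0.00000
Sum = 3.74395
NRR = 0.49261 × 3.74395 = 1.84431

1.844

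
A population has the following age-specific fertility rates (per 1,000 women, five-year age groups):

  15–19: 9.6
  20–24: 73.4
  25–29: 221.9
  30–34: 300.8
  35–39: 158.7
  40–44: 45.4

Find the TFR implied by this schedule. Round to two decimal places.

4.05

Sum of ASFRs = 9.6 + 73.4 + 221.9 + 300.8 + 158.7 + 45.4 = 809.8
TFR = 5 × 809.8 / 1000 = 4.049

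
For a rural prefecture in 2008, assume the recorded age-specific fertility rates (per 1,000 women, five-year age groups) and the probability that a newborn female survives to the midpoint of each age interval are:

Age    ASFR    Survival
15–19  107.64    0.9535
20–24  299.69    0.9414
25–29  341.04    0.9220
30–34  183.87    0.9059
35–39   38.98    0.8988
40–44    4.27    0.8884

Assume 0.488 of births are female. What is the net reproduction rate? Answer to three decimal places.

Proportion female at birth = 0.488.
Weighting each age-specific rate by interval width and survival:
  15–19: 5 × 107.64/1000 × 0.9535 = 0.51317
  20–24: 5 × 299.69/1000 × 0.9414 = 1.41064
  25–29: 5 × 341.04/1000 × 0.9220 = 1.57219
  30–34: 5 × 183.87/1000 × 0.9059 = 0.83284
  35–39: 5 × 38.98/1000 × 0.8988 = 0.17518
  40–44: 5 × 4.27/1000 × 0.8884 = 0.01897
Sum = 4.52299
NRR = 0.488 × 4.52299 = 2.20722

2.207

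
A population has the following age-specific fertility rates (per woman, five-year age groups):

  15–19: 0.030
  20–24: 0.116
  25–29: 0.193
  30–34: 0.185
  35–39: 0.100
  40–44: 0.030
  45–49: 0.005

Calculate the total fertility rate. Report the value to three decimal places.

Sum of ASFRs = 0.030 + 0.116 + 0.193 + 0.185 + 0.100 + 0.030 + 0.005 = 0.659
TFR = 5 × 0.659 = 3.295

3.295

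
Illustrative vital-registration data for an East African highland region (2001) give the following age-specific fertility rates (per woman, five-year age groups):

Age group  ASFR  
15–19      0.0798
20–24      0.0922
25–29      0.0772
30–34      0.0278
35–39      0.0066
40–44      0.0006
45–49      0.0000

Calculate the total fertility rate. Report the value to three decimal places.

Sum of ASFRs = 0.0798 + 0.0922 + 0.0772 + 0.0278 + 0.0066 + 0.0006 + 0.0000 = 0.2842
TFR = 5 × 0.2842 = 1.421

1.421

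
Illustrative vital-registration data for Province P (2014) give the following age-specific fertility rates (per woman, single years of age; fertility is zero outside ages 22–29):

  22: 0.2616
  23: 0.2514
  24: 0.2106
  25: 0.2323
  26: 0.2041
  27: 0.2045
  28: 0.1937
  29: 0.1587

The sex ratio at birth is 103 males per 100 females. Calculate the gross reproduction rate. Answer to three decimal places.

0.846

Proportion female at birth = 100 / (100 + 103) = 0.49261.
Sum of ASFRs = 0.2616 + 0.2514 + 0.2106 + 0.2323 + 0.2041 + 0.2045 + 0.1937 + 0.1587 = 1.7169
TFR = 1.7169
GRR = 0.49261 × 1.7169 = 0.84576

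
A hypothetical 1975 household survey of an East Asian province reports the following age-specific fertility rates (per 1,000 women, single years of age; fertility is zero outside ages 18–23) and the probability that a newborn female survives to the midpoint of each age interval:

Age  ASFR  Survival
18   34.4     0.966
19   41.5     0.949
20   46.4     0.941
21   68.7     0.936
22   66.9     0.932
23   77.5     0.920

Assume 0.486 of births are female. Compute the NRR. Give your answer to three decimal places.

Proportion female at birth = 0.486.
Survival-weighted fertility by age (1·fₓ·Sₓ):
  18: 1 × 34.4/1000 × 0.966 = 0.03323
  19: 1 × 41.5/1000 × 0.949 = 0.03938
  20: 1 × 46.4/1000 × 0.941 = 0.04366
  21: 1 × 68.7/1000 × 0.936 = 0.06430
  22: 1 × 66.9/1000 × 0.932 = 0.06235
  23: 1 × 77.5/1000 × 0.920 = 0.07130
Sum = 0.31422
NRR = 0.486 × 0.31422 = 0.15271
An NRR under 1 implies long-run decline under these rates.

0.153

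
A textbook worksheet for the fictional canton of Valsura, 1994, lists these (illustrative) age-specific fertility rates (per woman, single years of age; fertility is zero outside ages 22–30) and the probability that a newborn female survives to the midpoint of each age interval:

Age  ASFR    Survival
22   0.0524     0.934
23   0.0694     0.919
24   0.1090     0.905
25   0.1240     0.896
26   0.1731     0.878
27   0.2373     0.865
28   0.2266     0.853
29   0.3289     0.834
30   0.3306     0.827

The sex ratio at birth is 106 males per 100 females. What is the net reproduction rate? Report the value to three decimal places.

Proportion female at birth = 100 / (100 + 106) = 0.48544.
Survival-weighted fertility by age (1·fₓ·Sₓ):
  22: 1 × 0.0524 × 0.934 = 0.04894
  23: 1 × 0.0694 × 0.919 = 0.06378
  24: 1 × 0.1090 × 0.905 = 0.09865
  25: 1 × 0.1240 × 0.896 = 0.11110
  26: 1 × 0.1731 × 0.878 = 0.15198
  27: 1 × 0.2373 × 0.865 = 0.20526
  28: 1 × 0.2266 × 0.853 = 0.19329
  29: 1 × 0.3289 × 0.834 = 0.27430
  30: 1 × 0.3306 × 0.827 = 0.27341
Sum = 1.42071
NRR = 0.48544 × 1.42071 = 0.68967

0.690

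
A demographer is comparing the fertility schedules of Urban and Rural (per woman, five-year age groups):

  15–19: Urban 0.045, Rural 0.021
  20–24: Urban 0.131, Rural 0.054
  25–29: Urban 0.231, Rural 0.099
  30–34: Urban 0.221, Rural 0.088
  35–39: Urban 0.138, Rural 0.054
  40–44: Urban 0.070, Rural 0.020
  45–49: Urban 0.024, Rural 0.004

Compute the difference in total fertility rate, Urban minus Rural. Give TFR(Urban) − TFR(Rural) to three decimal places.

2.600

Urban:
  Sum of ASFRs = 0.045 + 0.131 + 0.231 + 0.221 + 0.138 + 0.070 + 0.024 = 0.860
  TFR = 5 × 0.860 = 4.3
Rural:
  Sum of ASFRs = 0.021 + 0.054 + 0.099 + 0.088 + 0.054 + 0.020 + 0.004 = 0.340
  TFR = 5 × 0.340 = 1.7
Difference = 4.3 − 1.7 = 2.6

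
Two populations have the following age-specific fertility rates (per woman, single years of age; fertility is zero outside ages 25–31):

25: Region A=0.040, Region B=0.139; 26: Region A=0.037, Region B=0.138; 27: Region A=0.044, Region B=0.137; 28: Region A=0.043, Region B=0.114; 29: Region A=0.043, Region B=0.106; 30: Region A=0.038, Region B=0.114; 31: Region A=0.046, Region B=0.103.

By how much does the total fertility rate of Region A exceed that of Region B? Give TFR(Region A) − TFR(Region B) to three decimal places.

Region A:
  Sum of ASFRs = 0.040 + 0.037 + 0.044 + 0.043 + 0.043 + 0.038 + 0.046 = 0.291
  TFR = 0.291
Region B:
  Sum of ASFRs = 0.139 + 0.138 + 0.137 + 0.114 + 0.106 + 0.114 + 0.103 = 0.851
  TFR = 0.851
Difference = 0.291 − 0.851 = -0.56

-0.560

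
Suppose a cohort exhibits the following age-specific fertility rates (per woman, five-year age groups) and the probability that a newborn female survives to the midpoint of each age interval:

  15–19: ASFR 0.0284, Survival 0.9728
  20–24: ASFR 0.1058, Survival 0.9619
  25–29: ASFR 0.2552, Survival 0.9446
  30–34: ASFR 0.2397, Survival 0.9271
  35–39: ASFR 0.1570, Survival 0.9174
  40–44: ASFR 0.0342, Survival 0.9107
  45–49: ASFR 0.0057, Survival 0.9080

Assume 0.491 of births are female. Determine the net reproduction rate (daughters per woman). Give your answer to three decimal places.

Proportion female at birth = 0.491.
Each age group contributes 5 × ASFR × survival:
  15–19: 5 × 0.0284 × 0.9728 = 0.13814
  20–24: 5 × 0.1058 × 0.9619 = 0.50885
  25–29: 5 × 0.2552 × 0.9446 = 1.20531
  30–34: 5 × 0.2397 × 0.9271 = 1.11113
  35–39: 5 × 0.1570 × 0.9174 = 0.72016
  40–44: 5 × 0.0342 × 0.9107 = 0.15573
  45–49: 5 × 0.0057 × 0.9080 = 0.02588
Sum = 3.86520
NRR = 0.491 × 3.86520 = 1.89781
With NRR above 1 the population is above replacement fertility.

1.898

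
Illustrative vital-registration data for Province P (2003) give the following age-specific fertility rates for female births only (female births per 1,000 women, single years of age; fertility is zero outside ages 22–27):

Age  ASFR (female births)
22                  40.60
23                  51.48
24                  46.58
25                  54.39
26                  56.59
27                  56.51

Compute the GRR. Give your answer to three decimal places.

Sum of female ASFRs = 40.60 + 51.48 + 46.58 + 54.39 + 56.59 + 56.51 = 306.15
GRR = 306.15 / 1000 = 0.30615

0.306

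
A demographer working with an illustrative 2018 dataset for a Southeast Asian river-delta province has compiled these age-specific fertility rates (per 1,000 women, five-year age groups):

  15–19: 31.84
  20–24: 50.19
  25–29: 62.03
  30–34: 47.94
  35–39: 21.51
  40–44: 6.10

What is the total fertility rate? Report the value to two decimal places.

1.10

Sum of ASFRs = 31.84 + 50.19 + 62.03 + 47.94 + 21.51 + 6.10 = 219.61
TFR = 5 × 219.61 / 1000 = 1.09805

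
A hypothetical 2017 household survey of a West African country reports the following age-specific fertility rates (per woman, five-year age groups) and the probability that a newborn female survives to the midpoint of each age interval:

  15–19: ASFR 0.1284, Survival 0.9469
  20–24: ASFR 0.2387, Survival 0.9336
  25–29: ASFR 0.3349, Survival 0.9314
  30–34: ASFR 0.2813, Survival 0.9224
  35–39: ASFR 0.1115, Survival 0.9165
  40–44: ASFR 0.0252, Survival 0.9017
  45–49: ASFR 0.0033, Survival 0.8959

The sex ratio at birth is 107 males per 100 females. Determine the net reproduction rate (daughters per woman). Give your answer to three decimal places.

Proportion female at birth = 100 / (100 + 107) = 0.48309.
Per-age-group product (5 × ASFR × survival probability):
  15–19: 5 × 0.1284 × 0.9469 = 0.60791
  20–24: 5 × 0.2387 × 0.9336 = 1.11425
  25–29: 5 × 0.3349 × 0.9314 = 1.55963
  30–34: 5 × 0.2813 × 0.9224 = 1.29736
  35–39: 5 × 0.1115 × 0.9165 = 0.51095
  40–44: 5 × 0.0252 × 0.9017 = 0.11361
  45–49: 5 × 0.0033 × 0.8959 = 0.01478
Sum = 5.21849
NRR = 0.48309 × 5.21849 = 2.52100

2.521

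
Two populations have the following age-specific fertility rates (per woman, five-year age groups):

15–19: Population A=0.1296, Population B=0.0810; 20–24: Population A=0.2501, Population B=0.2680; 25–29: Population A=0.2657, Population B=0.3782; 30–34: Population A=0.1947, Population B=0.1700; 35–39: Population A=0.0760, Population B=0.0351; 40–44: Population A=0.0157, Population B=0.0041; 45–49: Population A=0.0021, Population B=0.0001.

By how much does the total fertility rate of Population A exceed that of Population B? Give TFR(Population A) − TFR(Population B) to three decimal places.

Population A:
  Sum of ASFRs = 0.1296 + 0.2501 + 0.2657 + 0.1947 + 0.0760 + 0.0157 + 0.0021 = 0.9339
  TFR = 5 × 0.9339 = 4.6695
Population B:
  Sum of ASFRs = 0.0810 + 0.2680 + 0.3782 + 0.1700 + 0.0351 + 0.0041 + 0.0001 = 0.9365
  TFR = 5 × 0.9365 = 4.6825
Difference = 4.6695 − 4.6825 = -0.013

-0.013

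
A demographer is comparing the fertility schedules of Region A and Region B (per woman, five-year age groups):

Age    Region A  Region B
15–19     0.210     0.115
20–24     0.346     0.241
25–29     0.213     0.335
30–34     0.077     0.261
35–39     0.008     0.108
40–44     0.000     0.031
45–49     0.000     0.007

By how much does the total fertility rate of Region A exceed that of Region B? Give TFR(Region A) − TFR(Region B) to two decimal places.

-1.22

Region A:
  Sum of ASFRs = 0.210 + 0.346 + 0.213 + 0.077 + 0.008 + 0.000 + 0.000 = 0.854
  TFR = 5 × 0.854 = 4.27
Region B:
  Sum of ASFRs = 0.115 + 0.241 + 0.335 + 0.261 + 0.108 + 0.031 + 0.007 = 1.098
  TFR = 5 × 1.098 = 5.49
Difference = 4.27 − 5.49 = -1.22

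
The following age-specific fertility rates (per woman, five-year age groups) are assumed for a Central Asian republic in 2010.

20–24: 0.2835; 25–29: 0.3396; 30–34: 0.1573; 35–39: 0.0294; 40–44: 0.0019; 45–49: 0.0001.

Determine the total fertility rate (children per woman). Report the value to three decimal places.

Sum of ASFRs = 0.2835 + 0.3396 + 0.1573 + 0.0294 + 0.0019 + 0.0001 = 0.8118
TFR = 5 × 0.8118 = 4.059

4.059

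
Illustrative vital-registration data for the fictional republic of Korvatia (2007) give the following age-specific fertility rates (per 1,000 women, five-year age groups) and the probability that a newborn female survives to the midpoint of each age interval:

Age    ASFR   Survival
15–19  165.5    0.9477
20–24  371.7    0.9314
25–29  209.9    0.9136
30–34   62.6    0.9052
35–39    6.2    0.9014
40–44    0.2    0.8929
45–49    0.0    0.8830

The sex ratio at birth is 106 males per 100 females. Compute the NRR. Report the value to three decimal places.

Proportion female at birth = 100 / (100 + 106) = 0.48544.
Per-age-group product (5 × ASFR × survival probability):
  15–19: 5 × 165.5/1000 × 0.9477 = 0.78422
  20–24: 5 × 371.7/1000 × 0.9314 = 1.73101
  25–29: 5 × 209.9/1000 × 0.9136 = 0.95882
  30–34: 5 × 62.6/1000 × 0.9052 = 0.28333
  35–39: 5 × 6.2/1000 × 0.9014 = 0.02794
  40–44: 5 × 0.2/1000 × 0.8929 = 0.00089
  45–49: 5 × 0.0/1000 × 0.8830 = 0.00000
Sum = 3.78621
NRR = 0.48544 × 3.78621 = 1.83798
NRR > 1, so each generation more than replaces itself.

1.838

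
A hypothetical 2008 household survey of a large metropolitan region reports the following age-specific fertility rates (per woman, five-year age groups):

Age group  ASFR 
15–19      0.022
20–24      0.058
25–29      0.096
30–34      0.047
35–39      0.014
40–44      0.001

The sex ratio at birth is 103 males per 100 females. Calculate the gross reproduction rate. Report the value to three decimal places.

Proportion female at birth = 100 / (100 + 103) = 0.49261.
Sum of ASFRs = 0.022 + 0.058 + 0.096 + 0.047 + 0.014 + 0.001 = 0.238
TFR = 5 × 0.238 = 1.19
GRR = 0.49261 × 1.19 = 0.58621

0.586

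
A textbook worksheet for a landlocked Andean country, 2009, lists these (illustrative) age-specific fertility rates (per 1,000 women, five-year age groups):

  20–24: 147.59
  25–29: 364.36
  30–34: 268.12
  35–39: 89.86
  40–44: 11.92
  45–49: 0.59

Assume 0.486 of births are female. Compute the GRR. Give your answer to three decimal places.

2.144

Proportion female at birth = 0.486.
Sum of ASFRs = 147.59 + 364.36 + 268.12 + 89.86 + 11.92 + 0.59 = 882.44
TFR = 5 × 882.44 / 1000 = 4.4122
GRR = 0.486 × 4.4122 = 2.14433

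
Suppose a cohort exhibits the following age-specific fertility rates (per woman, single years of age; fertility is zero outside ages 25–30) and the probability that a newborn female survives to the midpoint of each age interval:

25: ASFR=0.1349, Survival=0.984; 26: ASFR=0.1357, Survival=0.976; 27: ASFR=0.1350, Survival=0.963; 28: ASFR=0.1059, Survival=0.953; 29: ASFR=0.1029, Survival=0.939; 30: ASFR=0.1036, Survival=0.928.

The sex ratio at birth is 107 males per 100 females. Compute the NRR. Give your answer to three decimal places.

0.333

Proportion female at birth = 100 / (100 + 107) = 0.48309.
Each age group contributes 1 × ASFR × survival:
  25: 1 × 0.1349 × 0.984 = 0.13274
  26: 1 × 0.1357 × 0.976 = 0.13244
  27: 1 × 0.1350 × 0.963 = 0.13001
  28: 1 × 0.1059 × 0.953 = 0.10092
  29: 1 × 0.1029 × 0.939 = 0.09662
  30: 1 × 0.1036 × 0.928 = 0.09614
Sum = 0.68887
NRR = 0.48309 × 0.68887 = 0.33279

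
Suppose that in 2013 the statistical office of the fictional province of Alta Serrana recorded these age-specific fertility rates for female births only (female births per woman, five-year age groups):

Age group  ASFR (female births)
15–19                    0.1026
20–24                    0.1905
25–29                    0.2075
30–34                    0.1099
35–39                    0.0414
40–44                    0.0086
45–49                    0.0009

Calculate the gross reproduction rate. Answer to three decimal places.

Sum of female ASFRs = 0.1026 + 0.1905 + 0.2075 + 0.1099 + 0.0414 + 0.0086 + 0.0009 = 0.6614
GRR = 5 × 0.6614 = 3.307

3.307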